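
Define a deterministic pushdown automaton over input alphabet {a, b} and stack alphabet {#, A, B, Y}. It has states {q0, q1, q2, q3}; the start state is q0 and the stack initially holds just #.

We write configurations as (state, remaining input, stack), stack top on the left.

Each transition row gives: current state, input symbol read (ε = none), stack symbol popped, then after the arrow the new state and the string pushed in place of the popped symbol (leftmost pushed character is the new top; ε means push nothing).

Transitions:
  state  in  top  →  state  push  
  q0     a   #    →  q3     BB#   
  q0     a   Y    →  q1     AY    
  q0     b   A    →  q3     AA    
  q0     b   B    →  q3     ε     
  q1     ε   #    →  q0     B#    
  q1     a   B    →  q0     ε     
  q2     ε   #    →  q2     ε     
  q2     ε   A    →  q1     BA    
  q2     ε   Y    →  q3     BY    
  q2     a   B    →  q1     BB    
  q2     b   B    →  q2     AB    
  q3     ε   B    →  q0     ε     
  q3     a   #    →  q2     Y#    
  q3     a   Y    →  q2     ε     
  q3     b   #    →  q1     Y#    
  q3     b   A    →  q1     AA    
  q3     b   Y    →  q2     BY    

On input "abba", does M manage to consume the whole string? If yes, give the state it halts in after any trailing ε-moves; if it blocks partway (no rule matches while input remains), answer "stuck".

stuck

(q0, abba, #)
  read a, top #: go to q3, push BB# → (q3, bba, BB#)
  ε-move, top B: go to q0, push ε → (q0, bba, B#)
  read b, top B: go to q3, push ε → (q3, ba, #)
  read b, top #: go to q1, push Y# → (q1, a, Y#)
No transition for (q1, a, top Y); M blocks with input a remaining.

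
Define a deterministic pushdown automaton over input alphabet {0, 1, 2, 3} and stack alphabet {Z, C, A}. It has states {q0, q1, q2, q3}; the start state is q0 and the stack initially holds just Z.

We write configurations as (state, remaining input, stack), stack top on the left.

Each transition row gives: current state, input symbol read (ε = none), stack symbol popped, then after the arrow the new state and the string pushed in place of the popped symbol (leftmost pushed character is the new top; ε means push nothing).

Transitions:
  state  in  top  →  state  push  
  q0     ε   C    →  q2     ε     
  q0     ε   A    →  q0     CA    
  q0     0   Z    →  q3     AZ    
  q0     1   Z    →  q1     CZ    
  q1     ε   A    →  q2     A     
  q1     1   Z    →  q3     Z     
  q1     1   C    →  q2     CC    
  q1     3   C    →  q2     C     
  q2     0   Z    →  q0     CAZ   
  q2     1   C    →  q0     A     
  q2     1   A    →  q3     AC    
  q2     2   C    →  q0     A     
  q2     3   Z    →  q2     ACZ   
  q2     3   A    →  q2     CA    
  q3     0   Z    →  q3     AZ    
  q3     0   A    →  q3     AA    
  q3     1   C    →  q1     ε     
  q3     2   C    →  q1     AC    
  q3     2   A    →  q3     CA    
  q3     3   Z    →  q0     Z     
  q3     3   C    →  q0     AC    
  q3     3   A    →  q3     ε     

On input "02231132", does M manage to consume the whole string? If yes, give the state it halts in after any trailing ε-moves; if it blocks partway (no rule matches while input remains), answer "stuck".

(q0, 02231132, Z) ⊢ (q3, 2231132, AZ) ⊢ (q3, 231132, CAZ) ⊢ (q1, 31132, ACAZ) ⊢ (q2, 31132, ACAZ) ⊢ (q2, 1132, CACAZ) ⊢ (q0, 132, AACAZ) ⊢ (q0, 132, CAACAZ) ⊢ (q2, 132, AACAZ) ⊢ (q3, 32, ACACAZ) ⊢ (q3, 2, CACAZ) ⊢ (q1, ε, ACACAZ) ⊢ (q2, ε, ACACAZ)
All input consumed; M is in state q2.

q2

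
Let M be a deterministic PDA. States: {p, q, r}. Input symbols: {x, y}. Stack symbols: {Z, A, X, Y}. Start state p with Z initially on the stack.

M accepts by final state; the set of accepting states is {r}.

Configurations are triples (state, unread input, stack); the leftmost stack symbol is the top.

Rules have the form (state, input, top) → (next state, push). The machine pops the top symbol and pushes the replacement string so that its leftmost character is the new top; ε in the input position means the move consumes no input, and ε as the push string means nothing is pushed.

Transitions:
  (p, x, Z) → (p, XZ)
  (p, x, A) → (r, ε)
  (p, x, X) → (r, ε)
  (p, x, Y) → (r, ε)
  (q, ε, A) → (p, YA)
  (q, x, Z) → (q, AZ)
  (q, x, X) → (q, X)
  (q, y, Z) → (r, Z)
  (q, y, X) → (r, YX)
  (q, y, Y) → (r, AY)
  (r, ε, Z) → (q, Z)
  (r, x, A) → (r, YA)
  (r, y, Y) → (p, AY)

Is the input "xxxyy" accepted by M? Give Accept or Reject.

(p, xxxyy, Z) ⊢ (p, xxyy, XZ) ⊢ (r, xyy, Z) ⊢ (q, xyy, Z) ⊢ (q, yy, AZ) ⊢ (p, yy, YAZ)
No transition applies at (p, yy, YAZ); input not fully consumed.

Reject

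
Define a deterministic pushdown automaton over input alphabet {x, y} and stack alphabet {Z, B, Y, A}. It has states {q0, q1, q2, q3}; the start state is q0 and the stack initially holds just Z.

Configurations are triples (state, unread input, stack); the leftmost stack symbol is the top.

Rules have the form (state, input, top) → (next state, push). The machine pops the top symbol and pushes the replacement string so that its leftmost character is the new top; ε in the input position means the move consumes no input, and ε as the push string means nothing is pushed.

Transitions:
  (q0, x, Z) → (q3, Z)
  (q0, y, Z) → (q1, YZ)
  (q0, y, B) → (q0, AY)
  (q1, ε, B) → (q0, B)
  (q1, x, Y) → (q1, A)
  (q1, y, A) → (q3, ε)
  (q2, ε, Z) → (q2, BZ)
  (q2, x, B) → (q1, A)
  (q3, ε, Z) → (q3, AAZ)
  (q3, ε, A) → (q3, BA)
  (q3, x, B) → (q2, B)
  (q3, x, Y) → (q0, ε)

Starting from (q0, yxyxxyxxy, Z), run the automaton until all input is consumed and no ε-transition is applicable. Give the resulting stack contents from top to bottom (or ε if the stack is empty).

(q0, yxyxxyxxy, Z)
  read y, top Z: go to q1, push YZ → (q1, xyxxyxxy, YZ)
  read x, top Y: go to q1, push A → (q1, yxxyxxy, AZ)
  read y, top A: go to q3, push ε → (q3, xxyxxy, Z)
  ε-move, top Z: go to q3, push AAZ → (q3, xxyxxy, AAZ)
  ε-move, top A: go to q3, push BA → (q3, xxyxxy, BAAZ)
  read x, top B: go to q2, push B → (q2, xyxxy, BAAZ)
  read x, top B: go to q1, push A → (q1, yxxy, AAAZ)
  read y, top A: go to q3, push ε → (q3, xxy, AAZ)
  ε-move, top A: go to q3, push BA → (q3, xxy, BAAZ)
  read x, top B: go to q2, push B → (q2, xy, BAAZ)
  read x, top B: go to q1, push A → (q1, y, AAAZ)
  read y, top A: go to q3, push ε → (q3, ε, AAZ)
  ε-move, top A: go to q3, push BA → (q3, ε, BAAZ)
All input consumed in state q3 with stack BAAZ.

BAAZ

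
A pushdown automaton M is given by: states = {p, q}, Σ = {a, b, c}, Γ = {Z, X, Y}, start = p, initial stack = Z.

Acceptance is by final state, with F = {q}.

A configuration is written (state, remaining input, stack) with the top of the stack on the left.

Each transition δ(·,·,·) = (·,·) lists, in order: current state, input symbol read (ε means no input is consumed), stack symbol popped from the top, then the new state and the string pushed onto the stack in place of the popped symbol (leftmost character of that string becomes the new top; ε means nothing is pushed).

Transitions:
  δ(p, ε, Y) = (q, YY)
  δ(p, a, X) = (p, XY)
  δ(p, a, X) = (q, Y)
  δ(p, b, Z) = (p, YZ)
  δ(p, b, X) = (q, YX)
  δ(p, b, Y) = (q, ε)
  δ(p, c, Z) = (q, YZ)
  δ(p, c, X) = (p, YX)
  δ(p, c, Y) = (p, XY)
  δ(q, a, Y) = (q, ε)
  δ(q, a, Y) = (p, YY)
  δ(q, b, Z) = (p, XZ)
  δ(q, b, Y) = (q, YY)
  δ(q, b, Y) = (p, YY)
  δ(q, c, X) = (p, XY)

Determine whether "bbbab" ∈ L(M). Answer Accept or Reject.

Accept

One accepting computation: (p, bbbab, Z) ⊢ (p, bbab, YZ) ⊢ (q, bab, Z) ⊢ (p, ab, XZ) ⊢ (p, b, XYZ) ⊢ (q, ε, YXYZ)
All input consumed and state q ∈ F.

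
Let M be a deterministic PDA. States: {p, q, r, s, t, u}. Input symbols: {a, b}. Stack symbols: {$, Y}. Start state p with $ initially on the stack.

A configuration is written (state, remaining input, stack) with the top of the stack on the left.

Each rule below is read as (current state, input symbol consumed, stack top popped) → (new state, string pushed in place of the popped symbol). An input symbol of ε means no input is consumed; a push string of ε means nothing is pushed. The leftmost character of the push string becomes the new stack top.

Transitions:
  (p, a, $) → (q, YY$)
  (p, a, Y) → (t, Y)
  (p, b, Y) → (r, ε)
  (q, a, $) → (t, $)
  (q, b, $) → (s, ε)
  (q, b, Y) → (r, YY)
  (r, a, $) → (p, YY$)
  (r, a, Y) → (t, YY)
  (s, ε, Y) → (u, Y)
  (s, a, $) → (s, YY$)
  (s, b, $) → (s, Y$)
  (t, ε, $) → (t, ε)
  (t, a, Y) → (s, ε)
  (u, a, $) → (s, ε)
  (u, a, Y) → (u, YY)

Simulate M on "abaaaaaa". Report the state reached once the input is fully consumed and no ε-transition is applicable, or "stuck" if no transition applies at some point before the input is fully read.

(p, abaaaaaa, $)
  read a, top $: go to q, push YY$ → (q, baaaaaa, YY$)
  read b, top Y: go to r, push YY → (r, aaaaaa, YYY$)
  read a, top Y: go to t, push YY → (t, aaaaa, YYYY$)
  read a, top Y: go to s, push ε → (s, aaaa, YYY$)
  ε-move, top Y: go to u, push Y → (u, aaaa, YYY$)
  read a, top Y: go to u, push YY → (u, aaa, YYYY$)
  read a, top Y: go to u, push YY → (u, aa, YYYYY$)
  read a, top Y: go to u, push YY → (u, a, YYYYYY$)
  read a, top Y: go to u, push YY → (u, ε, YYYYYYY$)
All input consumed; M is in state u.

u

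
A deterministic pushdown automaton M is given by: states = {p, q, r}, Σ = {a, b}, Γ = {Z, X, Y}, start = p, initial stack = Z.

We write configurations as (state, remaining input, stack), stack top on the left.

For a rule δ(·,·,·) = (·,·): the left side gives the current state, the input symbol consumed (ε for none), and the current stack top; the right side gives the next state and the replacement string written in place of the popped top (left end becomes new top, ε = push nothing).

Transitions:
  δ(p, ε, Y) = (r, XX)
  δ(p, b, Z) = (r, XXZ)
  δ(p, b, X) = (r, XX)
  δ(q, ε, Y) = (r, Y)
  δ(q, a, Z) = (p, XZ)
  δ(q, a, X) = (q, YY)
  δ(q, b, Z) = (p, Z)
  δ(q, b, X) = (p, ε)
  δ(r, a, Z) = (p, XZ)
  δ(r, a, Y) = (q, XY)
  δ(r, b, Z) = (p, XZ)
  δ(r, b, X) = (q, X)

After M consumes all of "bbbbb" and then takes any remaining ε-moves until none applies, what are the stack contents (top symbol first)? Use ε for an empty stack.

(p, bbbbb, Z)
  read b, top Z: go to r, push XXZ → (r, bbbb, XXZ)
  read b, top X: go to q, push X → (q, bbb, XXZ)
  read b, top X: go to p, push ε → (p, bb, XZ)
  read b, top X: go to r, push XX → (r, b, XXZ)
  read b, top X: go to q, push X → (q, ε, XXZ)
All input consumed in state q with stack XXZ.

XXZ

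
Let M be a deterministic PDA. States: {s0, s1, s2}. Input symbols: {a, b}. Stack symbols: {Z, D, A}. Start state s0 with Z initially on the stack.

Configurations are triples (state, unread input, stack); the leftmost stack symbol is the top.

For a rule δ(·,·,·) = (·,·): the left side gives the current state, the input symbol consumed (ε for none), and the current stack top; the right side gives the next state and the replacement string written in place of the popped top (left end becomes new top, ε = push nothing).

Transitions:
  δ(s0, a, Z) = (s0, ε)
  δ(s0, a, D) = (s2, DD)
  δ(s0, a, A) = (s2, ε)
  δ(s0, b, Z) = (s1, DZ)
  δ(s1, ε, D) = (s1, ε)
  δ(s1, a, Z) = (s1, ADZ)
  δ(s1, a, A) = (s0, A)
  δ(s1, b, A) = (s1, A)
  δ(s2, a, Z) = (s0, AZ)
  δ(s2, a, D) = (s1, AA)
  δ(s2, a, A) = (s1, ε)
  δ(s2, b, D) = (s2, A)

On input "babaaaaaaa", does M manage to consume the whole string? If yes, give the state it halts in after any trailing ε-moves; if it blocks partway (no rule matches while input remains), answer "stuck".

(s0, babaaaaaaa, Z) ⊢ (s1, abaaaaaaa, DZ) ⊢ (s1, abaaaaaaa, Z) ⊢ (s1, baaaaaaa, ADZ) ⊢ (s1, aaaaaaa, ADZ) ⊢ (s0, aaaaaa, ADZ) ⊢ (s2, aaaaa, DZ) ⊢ (s1, aaaa, AAZ) ⊢ (s0, aaa, AAZ) ⊢ (s2, aa, AZ) ⊢ (s1, a, Z) ⊢ (s1, ε, ADZ)
All input consumed; M is in state s1.

s1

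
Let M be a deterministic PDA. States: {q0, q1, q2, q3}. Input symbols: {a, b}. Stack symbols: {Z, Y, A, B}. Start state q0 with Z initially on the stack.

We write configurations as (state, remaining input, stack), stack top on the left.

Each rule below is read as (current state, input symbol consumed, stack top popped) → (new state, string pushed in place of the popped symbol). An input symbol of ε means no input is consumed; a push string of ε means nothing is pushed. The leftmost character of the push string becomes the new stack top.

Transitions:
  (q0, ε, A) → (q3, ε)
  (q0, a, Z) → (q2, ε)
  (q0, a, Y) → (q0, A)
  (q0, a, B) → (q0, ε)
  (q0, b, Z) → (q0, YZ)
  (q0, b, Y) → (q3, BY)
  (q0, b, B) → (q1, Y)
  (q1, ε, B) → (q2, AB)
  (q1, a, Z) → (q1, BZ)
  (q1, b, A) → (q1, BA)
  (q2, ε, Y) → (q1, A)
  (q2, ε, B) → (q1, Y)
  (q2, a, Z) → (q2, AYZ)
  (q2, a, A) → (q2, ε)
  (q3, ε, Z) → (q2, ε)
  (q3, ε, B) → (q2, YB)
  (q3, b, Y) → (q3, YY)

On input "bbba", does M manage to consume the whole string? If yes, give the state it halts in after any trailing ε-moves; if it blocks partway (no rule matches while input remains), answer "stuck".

(q0, bbba, Z) ⊢ (q0, bba, YZ) ⊢ (q3, ba, BYZ) ⊢ (q2, ba, YBYZ) ⊢ (q1, ba, ABYZ) ⊢ (q1, a, BABYZ) ⊢ (q2, a, ABABYZ) ⊢ (q2, ε, BABYZ) ⊢ (q1, ε, YABYZ)
All input consumed; M is in state q1.

q1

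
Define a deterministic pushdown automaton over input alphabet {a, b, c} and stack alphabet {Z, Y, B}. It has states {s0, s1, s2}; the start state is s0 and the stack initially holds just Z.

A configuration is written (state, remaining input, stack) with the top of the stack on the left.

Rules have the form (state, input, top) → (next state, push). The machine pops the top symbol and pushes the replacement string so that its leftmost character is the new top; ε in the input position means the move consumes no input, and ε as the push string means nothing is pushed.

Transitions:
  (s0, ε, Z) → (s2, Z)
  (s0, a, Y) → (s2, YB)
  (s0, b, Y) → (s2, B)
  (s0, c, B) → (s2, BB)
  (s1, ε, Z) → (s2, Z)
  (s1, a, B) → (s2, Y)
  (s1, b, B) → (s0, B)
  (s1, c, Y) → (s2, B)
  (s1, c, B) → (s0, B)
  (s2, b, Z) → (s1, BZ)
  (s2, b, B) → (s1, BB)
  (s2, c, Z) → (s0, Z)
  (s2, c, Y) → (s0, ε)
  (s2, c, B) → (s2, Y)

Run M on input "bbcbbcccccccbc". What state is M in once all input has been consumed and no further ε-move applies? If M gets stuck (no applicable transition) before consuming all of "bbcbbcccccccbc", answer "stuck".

s0

(s0, bbcbbcccccccbc, Z)
  ε-move, top Z: go to s2, push Z → (s2, bbcbbcccccccbc, Z)
  read b, top Z: go to s1, push BZ → (s1, bcbbcccccccbc, BZ)
  read b, top B: go to s0, push B → (s0, cbbcccccccbc, BZ)
  read c, top B: go to s2, push BB → (s2, bbcccccccbc, BBZ)
  read b, top B: go to s1, push BB → (s1, bcccccccbc, BBBZ)
  read b, top B: go to s0, push B → (s0, cccccccbc, BBBZ)
  read c, top B: go to s2, push BB → (s2, ccccccbc, BBBBZ)
  read c, top B: go to s2, push Y → (s2, cccccbc, YBBBZ)
  read c, top Y: go to s0, push ε → (s0, ccccbc, BBBZ)
  read c, top B: go to s2, push BB → (s2, cccbc, BBBBZ)
  read c, top B: go to s2, push Y → (s2, ccbc, YBBBZ)
  read c, top Y: go to s0, push ε → (s0, cbc, BBBZ)
  read c, top B: go to s2, push BB → (s2, bc, BBBBZ)
  read b, top B: go to s1, push BB → (s1, c, BBBBBZ)
  read c, top B: go to s0, push B → (s0, ε, BBBBBZ)
All input consumed; M is in state s0.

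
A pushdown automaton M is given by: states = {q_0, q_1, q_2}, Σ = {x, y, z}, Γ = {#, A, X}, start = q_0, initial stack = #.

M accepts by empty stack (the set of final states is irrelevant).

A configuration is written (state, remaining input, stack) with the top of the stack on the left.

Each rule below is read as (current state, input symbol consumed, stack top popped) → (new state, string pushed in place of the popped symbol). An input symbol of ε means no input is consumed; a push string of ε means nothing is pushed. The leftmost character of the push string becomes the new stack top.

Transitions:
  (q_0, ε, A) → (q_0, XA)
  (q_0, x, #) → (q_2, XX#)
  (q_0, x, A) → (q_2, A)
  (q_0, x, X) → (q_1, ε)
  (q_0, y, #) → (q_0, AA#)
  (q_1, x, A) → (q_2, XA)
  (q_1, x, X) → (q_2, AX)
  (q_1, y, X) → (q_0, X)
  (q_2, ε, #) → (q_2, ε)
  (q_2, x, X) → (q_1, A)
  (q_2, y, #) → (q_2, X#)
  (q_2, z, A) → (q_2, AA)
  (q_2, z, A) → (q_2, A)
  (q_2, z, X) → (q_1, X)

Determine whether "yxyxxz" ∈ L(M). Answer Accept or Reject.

No computation consumes all input and empties the stack.

Reject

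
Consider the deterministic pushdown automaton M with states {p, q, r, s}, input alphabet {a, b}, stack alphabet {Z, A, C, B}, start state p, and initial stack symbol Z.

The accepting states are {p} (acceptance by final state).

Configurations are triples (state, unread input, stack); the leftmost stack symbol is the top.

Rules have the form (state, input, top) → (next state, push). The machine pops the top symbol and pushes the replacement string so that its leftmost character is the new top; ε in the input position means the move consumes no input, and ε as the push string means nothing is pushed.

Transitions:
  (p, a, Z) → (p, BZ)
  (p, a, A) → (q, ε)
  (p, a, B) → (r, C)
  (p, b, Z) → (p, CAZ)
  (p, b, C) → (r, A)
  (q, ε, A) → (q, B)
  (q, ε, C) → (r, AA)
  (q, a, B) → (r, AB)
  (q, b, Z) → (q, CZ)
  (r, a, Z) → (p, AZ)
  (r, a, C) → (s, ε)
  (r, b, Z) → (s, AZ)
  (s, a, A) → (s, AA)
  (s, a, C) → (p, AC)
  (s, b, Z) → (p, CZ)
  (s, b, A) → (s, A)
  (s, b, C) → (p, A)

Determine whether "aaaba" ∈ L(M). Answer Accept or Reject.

Reject

(p, aaaba, Z)
  read a, top Z: go to p, push BZ → (p, aaba, BZ)
  read a, top B: go to r, push C → (r, aba, CZ)
  read a, top C: go to s, push ε → (s, ba, Z)
  read b, top Z: go to p, push CZ → (p, a, CZ)
No transition applies at (p, a, CZ); input not fully consumed.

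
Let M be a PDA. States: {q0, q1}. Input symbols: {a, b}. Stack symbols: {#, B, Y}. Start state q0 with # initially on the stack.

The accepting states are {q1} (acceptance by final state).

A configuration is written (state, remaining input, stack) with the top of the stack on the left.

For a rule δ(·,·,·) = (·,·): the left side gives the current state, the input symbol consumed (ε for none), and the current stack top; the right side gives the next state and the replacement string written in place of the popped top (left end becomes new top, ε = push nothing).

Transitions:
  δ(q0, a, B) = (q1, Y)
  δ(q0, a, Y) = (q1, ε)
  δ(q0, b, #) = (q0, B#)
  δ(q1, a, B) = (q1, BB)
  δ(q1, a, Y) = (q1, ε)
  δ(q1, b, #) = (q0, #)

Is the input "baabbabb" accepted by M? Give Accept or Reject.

No computation consumes all input and reaches a final state.

Reject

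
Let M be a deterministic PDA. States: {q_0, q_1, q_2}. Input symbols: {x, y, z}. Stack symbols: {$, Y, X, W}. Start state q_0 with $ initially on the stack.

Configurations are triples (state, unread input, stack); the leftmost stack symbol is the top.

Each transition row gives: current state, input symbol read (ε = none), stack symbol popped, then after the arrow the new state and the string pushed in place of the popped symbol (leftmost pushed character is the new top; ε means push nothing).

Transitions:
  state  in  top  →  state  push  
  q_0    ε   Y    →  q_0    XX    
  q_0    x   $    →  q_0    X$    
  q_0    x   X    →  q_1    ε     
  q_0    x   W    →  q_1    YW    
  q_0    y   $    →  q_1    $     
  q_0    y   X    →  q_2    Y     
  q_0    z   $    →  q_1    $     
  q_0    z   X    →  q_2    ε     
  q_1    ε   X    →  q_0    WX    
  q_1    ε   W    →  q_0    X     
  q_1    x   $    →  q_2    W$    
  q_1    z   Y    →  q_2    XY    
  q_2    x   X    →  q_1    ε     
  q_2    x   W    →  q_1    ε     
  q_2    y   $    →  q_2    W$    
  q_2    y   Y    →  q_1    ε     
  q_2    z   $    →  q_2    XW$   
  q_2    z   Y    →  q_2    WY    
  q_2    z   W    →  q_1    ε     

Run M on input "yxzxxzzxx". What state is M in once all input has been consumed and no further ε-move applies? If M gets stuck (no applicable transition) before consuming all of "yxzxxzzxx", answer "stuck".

(q_0, yxzxxzzxx, $)
  read y, top $: go to q_1, push $ → (q_1, xzxxzzxx, $)
  read x, top $: go to q_2, push W$ → (q_2, zxxzzxx, W$)
  read z, top W: go to q_1, push ε → (q_1, xxzzxx, $)
  read x, top $: go to q_2, push W$ → (q_2, xzzxx, W$)
  read x, top W: go to q_1, push ε → (q_1, zzxx, $)
No transition for (q_1, z, top $); M blocks with input zzxx remaining.

stuck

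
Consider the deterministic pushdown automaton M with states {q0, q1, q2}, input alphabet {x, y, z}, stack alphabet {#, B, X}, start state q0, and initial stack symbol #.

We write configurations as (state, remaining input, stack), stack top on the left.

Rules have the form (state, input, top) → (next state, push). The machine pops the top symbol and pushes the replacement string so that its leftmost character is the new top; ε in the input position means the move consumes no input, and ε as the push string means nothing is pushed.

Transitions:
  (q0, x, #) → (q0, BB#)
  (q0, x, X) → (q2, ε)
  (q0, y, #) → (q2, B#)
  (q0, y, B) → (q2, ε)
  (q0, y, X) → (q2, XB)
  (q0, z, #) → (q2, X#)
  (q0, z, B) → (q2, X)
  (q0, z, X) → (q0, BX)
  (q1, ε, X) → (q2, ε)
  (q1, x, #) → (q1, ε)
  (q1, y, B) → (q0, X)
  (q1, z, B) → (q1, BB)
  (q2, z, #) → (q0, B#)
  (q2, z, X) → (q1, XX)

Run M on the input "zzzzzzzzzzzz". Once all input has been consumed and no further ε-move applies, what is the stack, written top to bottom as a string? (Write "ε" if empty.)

(q0, zzzzzzzzzzzz, #)
  read z, top #: go to q2, push X# → (q2, zzzzzzzzzzz, X#)
  read z, top X: go to q1, push XX → (q1, zzzzzzzzzz, XX#)
  ε-move, top X: go to q2, push ε → (q2, zzzzzzzzzz, X#)
  read z, top X: go to q1, push XX → (q1, zzzzzzzzz, XX#)
  ε-move, top X: go to q2, push ε → (q2, zzzzzzzzz, X#)
  read z, top X: go to q1, push XX → (q1, zzzzzzzz, XX#)
  ε-move, top X: go to q2, push ε → (q2, zzzzzzzz, X#)
  read z, top X: go to q1, push XX → (q1, zzzzzzz, XX#)
  ε-move, top X: go to q2, push ε → (q2, zzzzzzz, X#)
  read z, top X: go to q1, push XX → (q1, zzzzzz, XX#)
  ε-move, top X: go to q2, push ε → (q2, zzzzzz, X#)
  read z, top X: go to q1, push XX → (q1, zzzzz, XX#)
  ε-move, top X: go to q2, push ε → (q2, zzzzz, X#)
  read z, top X: go to q1, push XX → (q1, zzzz, XX#)
  ε-move, top X: go to q2, push ε → (q2, zzzz, X#)
  read z, top X: go to q1, push XX → (q1, zzz, XX#)
  ε-move, top X: go to q2, push ε → (q2, zzz, X#)
  read z, top X: go to q1, push XX → (q1, zz, XX#)
  ε-move, top X: go to q2, push ε → (q2, zz, X#)
  read z, top X: go to q1, push XX → (q1, z, XX#)
  ε-move, top X: go to q2, push ε → (q2, z, X#)
  read z, top X: go to q1, push XX → (q1, ε, XX#)
  ε-move, top X: go to q2, push ε → (q2, ε, X#)
All input consumed in state q2 with stack X#.

X#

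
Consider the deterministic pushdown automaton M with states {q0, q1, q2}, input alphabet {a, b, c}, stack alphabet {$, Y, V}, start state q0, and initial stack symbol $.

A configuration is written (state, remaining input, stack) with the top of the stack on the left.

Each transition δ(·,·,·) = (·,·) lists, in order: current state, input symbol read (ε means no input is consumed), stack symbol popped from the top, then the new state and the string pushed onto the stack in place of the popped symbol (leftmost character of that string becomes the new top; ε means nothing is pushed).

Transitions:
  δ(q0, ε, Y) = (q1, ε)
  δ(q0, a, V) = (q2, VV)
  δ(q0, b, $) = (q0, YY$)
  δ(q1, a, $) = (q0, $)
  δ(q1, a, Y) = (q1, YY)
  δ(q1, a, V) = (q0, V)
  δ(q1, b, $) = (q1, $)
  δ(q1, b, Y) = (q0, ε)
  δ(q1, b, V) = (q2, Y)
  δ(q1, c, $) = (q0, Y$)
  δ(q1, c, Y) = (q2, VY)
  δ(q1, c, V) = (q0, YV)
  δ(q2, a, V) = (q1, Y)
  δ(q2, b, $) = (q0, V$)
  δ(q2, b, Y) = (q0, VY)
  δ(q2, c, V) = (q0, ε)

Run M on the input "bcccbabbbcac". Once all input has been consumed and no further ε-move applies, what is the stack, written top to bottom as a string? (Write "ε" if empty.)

(q0, bcccbabbbcac, $)
  read b, top $: go to q0, push YY$ → (q0, cccbabbbcac, YY$)
  ε-move, top Y: go to q1, push ε → (q1, cccbabbbcac, Y$)
  read c, top Y: go to q2, push VY → (q2, ccbabbbcac, VY$)
  read c, top V: go to q0, push ε → (q0, cbabbbcac, Y$)
  ε-move, top Y: go to q1, push ε → (q1, cbabbbcac, $)
  read c, top $: go to q0, push Y$ → (q0, babbbcac, Y$)
  ε-move, top Y: go to q1, push ε → (q1, babbbcac, $)
  read b, top $: go to q1, push $ → (q1, abbbcac, $)
  read a, top $: go to q0, push $ → (q0, bbbcac, $)
  read b, top $: go to q0, push YY$ → (q0, bbcac, YY$)
  ε-move, top Y: go to q1, push ε → (q1, bbcac, Y$)
  read b, top Y: go to q0, push ε → (q0, bcac, $)
  read b, top $: go to q0, push YY$ → (q0, cac, YY$)
  ε-move, top Y: go to q1, push ε → (q1, cac, Y$)
  read c, top Y: go to q2, push VY → (q2, ac, VY$)
  read a, top V: go to q1, push Y → (q1, c, YY$)
  read c, top Y: go to q2, push VY → (q2, ε, VYY$)
All input consumed in state q2 with stack VYY$.

VYY$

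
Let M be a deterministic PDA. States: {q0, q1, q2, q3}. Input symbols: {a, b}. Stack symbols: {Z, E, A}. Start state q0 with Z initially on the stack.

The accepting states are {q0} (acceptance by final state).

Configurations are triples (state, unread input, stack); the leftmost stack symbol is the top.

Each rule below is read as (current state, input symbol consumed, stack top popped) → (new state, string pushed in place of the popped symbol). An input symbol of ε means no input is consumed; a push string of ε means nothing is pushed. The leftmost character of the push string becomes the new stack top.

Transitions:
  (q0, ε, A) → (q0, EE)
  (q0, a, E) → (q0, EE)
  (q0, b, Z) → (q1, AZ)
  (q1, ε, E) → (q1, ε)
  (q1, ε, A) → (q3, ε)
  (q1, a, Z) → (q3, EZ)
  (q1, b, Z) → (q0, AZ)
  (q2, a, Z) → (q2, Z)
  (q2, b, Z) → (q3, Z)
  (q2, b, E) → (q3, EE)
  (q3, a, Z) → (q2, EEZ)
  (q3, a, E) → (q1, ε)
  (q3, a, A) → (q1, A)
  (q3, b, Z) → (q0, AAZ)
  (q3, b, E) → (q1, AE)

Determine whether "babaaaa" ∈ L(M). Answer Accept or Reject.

(q0, babaaaa, Z)
  read b, top Z: go to q1, push AZ → (q1, abaaaa, AZ)
  ε-move, top A: go to q3, push ε → (q3, abaaaa, Z)
  read a, top Z: go to q2, push EEZ → (q2, baaaa, EEZ)
  read b, top E: go to q3, push EE → (q3, aaaa, EEEZ)
  read a, top E: go to q1, push ε → (q1, aaa, EEZ)
  ε-move, top E: go to q1, push ε → (q1, aaa, EZ)
  ε-move, top E: go to q1, push ε → (q1, aaa, Z)
  read a, top Z: go to q3, push EZ → (q3, aa, EZ)
  read a, top E: go to q1, push ε → (q1, a, Z)
  read a, top Z: go to q3, push EZ → (q3, ε, EZ)
All input consumed; state q3 ∉ F and no further ε-move applies.

Reject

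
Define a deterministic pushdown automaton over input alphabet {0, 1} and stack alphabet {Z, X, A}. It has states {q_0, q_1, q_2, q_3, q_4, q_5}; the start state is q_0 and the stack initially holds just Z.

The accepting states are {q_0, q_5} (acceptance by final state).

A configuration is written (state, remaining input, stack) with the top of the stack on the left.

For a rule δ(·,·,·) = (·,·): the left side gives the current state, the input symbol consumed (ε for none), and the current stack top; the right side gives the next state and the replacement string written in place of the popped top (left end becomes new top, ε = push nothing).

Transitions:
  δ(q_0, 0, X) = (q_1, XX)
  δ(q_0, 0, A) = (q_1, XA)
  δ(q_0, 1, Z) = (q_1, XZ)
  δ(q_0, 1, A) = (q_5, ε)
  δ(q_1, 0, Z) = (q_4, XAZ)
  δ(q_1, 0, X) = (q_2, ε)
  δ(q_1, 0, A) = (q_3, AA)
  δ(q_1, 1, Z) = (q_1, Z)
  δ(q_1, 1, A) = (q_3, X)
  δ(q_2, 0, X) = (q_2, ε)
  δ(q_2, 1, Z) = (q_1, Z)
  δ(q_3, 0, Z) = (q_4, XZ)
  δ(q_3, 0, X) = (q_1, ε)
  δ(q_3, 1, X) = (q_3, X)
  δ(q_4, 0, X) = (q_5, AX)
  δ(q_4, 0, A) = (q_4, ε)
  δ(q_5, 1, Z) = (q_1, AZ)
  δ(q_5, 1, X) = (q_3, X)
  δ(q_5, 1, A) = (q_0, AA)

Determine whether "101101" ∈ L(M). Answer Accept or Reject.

(q_0, 101101, Z)
  read 1, top Z: go to q_1, push XZ → (q_1, 01101, XZ)
  read 0, top X: go to q_2, push ε → (q_2, 1101, Z)
  read 1, top Z: go to q_1, push Z → (q_1, 101, Z)
  read 1, top Z: go to q_1, push Z → (q_1, 01, Z)
  read 0, top Z: go to q_4, push XAZ → (q_4, 1, XAZ)
No transition applies at (q_4, 1, XAZ); input not fully consumed.

Reject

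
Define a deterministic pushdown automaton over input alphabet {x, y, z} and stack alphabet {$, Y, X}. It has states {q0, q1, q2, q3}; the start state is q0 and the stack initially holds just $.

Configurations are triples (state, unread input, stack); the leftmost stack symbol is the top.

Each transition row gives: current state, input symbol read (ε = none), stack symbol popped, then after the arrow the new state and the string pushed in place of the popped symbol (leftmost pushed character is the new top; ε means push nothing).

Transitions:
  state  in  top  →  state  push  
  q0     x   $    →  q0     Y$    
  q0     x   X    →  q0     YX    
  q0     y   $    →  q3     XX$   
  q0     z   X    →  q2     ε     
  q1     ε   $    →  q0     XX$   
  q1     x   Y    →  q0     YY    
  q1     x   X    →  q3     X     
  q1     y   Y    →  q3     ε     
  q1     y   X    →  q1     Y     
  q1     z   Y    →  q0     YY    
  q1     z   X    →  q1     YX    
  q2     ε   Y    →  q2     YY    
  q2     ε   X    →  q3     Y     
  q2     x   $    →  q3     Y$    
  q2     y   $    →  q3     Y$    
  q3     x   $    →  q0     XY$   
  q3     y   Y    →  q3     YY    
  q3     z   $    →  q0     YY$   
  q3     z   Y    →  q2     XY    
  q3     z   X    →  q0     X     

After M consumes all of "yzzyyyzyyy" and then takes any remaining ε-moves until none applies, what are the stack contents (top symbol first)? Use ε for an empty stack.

(q0, yzzyyyzyyy, $)
  read y, top $: go to q3, push XX$ → (q3, zzyyyzyyy, XX$)
  read z, top X: go to q0, push X → (q0, zyyyzyyy, XX$)
  read z, top X: go to q2, push ε → (q2, yyyzyyy, X$)
  ε-move, top X: go to q3, push Y → (q3, yyyzyyy, Y$)
  read y, top Y: go to q3, push YY → (q3, yyzyyy, YY$)
  read y, top Y: go to q3, push YY → (q3, yzyyy, YYY$)
  read y, top Y: go to q3, push YY → (q3, zyyy, YYYY$)
  read z, top Y: go to q2, push XY → (q2, yyy, XYYYY$)
  ε-move, top X: go to q3, push Y → (q3, yyy, YYYYY$)
  read y, top Y: go to q3, push YY → (q3, yy, YYYYYY$)
  read y, top Y: go to q3, push YY → (q3, y, YYYYYYY$)
  read y, top Y: go to q3, push YY → (q3, ε, YYYYYYYY$)
All input consumed in state q3 with stack YYYYYYYY$.

YYYYYYYY$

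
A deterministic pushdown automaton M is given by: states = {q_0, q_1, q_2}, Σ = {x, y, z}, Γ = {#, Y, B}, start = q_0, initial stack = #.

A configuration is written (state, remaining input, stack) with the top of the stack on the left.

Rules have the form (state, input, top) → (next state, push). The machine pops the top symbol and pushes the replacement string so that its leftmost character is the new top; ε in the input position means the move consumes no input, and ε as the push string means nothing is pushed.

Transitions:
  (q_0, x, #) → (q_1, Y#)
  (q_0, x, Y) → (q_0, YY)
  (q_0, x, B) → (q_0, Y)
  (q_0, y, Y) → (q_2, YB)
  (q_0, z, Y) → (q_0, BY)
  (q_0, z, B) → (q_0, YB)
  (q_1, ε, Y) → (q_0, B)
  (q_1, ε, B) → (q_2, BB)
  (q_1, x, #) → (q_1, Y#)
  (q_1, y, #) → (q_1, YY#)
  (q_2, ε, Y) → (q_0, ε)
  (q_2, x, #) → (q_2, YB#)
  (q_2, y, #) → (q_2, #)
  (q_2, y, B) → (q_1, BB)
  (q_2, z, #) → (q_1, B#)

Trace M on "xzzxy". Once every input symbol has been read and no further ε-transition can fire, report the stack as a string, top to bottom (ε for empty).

BYB#

(q_0, xzzxy, #)
  read x, top #: go to q_1, push Y# → (q_1, zzxy, Y#)
  ε-move, top Y: go to q_0, push B → (q_0, zzxy, B#)
  read z, top B: go to q_0, push YB → (q_0, zxy, YB#)
  read z, top Y: go to q_0, push BY → (q_0, xy, BYB#)
  read x, top B: go to q_0, push Y → (q_0, y, YYB#)
  read y, top Y: go to q_2, push YB → (q_2, ε, YBYB#)
  ε-move, top Y: go to q_0, push ε → (q_0, ε, BYB#)
All input consumed in state q_0 with stack BYB#.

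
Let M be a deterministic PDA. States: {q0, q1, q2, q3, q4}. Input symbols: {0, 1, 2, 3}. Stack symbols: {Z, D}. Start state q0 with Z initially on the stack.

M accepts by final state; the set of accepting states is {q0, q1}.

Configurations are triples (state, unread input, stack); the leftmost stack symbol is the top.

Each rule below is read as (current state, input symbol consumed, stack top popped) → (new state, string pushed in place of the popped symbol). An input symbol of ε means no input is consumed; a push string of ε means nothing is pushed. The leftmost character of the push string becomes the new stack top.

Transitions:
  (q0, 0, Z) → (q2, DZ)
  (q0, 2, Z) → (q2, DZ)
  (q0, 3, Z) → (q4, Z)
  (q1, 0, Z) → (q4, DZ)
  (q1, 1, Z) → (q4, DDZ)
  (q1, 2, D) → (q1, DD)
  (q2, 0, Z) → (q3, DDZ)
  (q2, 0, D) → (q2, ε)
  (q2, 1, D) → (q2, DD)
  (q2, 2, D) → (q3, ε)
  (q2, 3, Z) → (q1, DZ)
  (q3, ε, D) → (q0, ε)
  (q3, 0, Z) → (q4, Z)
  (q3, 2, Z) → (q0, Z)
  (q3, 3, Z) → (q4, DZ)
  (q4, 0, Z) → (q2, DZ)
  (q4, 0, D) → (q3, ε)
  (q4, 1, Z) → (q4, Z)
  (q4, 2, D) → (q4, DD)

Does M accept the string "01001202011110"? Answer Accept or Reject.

Reject

(q0, 01001202011110, Z) ⊢ (q2, 1001202011110, DZ) ⊢ (q2, 001202011110, DDZ) ⊢ (q2, 01202011110, DZ) ⊢ (q2, 1202011110, Z)
No transition applies at (q2, 1202011110, Z); input not fully consumed.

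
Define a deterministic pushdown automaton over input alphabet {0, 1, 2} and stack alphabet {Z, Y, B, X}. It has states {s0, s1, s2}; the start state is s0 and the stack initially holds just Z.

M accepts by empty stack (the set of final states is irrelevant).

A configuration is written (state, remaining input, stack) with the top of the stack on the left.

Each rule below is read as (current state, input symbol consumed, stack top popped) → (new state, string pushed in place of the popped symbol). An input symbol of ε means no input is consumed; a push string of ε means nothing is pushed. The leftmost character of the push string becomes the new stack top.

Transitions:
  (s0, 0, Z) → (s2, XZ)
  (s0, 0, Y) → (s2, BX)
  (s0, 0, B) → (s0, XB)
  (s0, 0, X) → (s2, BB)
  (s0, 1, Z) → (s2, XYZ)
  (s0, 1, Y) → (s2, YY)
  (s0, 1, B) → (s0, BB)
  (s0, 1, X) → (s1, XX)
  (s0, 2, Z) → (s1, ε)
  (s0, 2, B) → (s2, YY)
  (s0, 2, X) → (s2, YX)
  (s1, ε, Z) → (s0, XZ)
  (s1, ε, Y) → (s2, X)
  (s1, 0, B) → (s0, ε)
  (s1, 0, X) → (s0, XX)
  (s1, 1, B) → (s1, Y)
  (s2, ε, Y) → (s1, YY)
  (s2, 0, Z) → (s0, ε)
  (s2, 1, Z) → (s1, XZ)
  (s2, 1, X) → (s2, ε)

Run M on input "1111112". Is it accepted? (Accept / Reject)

(s0, 1111112, Z) ⊢ (s2, 111112, XYZ) ⊢ (s2, 11112, YZ) ⊢ (s1, 11112, YYZ) ⊢ (s2, 11112, XYZ) ⊢ (s2, 1112, YZ) ⊢ (s1, 1112, YYZ) ⊢ (s2, 1112, XYZ) ⊢ (s2, 112, YZ) ⊢ (s1, 112, YYZ) ⊢ (s2, 112, XYZ) ⊢ (s2, 12, YZ) ⊢ (s1, 12, YYZ) ⊢ (s2, 12, XYZ) ⊢ (s2, 2, YZ) ⊢ (s1, 2, YYZ) ⊢ (s2, 2, XYZ)
No transition applies at (s2, 2, XYZ); input not fully consumed.

Reject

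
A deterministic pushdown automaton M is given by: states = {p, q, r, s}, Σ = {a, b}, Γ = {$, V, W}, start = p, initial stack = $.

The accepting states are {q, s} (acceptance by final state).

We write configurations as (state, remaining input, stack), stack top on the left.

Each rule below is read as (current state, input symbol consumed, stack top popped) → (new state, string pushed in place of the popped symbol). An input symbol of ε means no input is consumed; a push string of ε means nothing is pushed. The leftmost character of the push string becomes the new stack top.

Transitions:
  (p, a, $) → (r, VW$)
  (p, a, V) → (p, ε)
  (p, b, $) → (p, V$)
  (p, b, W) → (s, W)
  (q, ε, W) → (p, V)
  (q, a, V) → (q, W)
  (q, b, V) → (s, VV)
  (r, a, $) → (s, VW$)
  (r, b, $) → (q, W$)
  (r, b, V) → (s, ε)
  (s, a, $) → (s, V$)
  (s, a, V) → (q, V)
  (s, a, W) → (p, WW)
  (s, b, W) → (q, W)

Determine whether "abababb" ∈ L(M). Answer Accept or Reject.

(p, abababb, $) ⊢ (r, bababb, VW$) ⊢ (s, ababb, W$) ⊢ (p, babb, WW$) ⊢ (s, abb, WW$) ⊢ (p, bb, WWW$) ⊢ (s, b, WWW$) ⊢ (q, ε, WWW$)
All input consumed; state q ∈ F.

Accept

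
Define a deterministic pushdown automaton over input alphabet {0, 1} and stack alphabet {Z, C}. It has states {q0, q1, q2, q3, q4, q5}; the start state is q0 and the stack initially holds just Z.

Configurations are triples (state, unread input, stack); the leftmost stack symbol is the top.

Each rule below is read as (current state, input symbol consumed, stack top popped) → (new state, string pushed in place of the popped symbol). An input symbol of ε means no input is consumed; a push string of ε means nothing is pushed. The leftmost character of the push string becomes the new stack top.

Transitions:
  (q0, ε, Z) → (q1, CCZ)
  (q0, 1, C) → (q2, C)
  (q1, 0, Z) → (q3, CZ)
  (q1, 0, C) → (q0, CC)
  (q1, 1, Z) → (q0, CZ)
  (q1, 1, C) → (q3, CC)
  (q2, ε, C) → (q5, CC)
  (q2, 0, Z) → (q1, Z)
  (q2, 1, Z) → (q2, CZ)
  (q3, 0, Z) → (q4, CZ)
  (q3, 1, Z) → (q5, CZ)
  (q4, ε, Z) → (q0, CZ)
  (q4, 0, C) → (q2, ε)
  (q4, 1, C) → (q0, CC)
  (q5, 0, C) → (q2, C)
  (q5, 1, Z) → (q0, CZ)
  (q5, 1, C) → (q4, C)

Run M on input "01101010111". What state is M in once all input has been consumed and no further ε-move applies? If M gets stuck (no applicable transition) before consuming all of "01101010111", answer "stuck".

q5

(q0, 01101010111, Z)
  ε-move, top Z: go to q1, push CCZ → (q1, 01101010111, CCZ)
  read 0, top C: go to q0, push CC → (q0, 1101010111, CCCZ)
  read 1, top C: go to q2, push C → (q2, 101010111, CCCZ)
  ε-move, top C: go to q5, push CC → (q5, 101010111, CCCCZ)
  read 1, top C: go to q4, push C → (q4, 01010111, CCCCZ)
  read 0, top C: go to q2, push ε → (q2, 1010111, CCCZ)
  ε-move, top C: go to q5, push CC → (q5, 1010111, CCCCZ)
  read 1, top C: go to q4, push C → (q4, 010111, CCCCZ)
  read 0, top C: go to q2, push ε → (q2, 10111, CCCZ)
  ε-move, top C: go to q5, push CC → (q5, 10111, CCCCZ)
  read 1, top C: go to q4, push C → (q4, 0111, CCCCZ)
  read 0, top C: go to q2, push ε → (q2, 111, CCCZ)
  ε-move, top C: go to q5, push CC → (q5, 111, CCCCZ)
  read 1, top C: go to q4, push C → (q4, 11, CCCCZ)
  read 1, top C: go to q0, push CC → (q0, 1, CCCCCZ)
  read 1, top C: go to q2, push C → (q2, ε, CCCCCZ)
  ε-move, top C: go to q5, push CC → (q5, ε, CCCCCCZ)
All input consumed; M is in state q5.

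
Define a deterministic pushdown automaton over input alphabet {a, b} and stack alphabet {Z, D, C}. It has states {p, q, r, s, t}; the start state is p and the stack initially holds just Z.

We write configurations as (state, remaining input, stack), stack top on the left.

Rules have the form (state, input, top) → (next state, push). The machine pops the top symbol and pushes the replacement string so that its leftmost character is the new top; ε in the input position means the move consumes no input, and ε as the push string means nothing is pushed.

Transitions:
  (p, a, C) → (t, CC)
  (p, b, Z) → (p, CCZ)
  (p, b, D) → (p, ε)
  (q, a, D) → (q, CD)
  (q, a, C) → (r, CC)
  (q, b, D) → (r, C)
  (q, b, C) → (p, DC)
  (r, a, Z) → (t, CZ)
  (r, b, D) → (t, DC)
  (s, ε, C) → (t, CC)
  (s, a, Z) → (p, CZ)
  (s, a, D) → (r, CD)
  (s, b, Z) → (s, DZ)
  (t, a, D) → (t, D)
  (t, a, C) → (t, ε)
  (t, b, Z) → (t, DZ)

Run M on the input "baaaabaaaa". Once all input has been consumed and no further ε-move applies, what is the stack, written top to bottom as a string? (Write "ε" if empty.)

(p, baaaabaaaa, Z)
  read b, top Z: go to p, push CCZ → (p, aaaabaaaa, CCZ)
  read a, top C: go to t, push CC → (t, aaabaaaa, CCCZ)
  read a, top C: go to t, push ε → (t, aabaaaa, CCZ)
  read a, top C: go to t, push ε → (t, abaaaa, CZ)
  read a, top C: go to t, push ε → (t, baaaa, Z)
  read b, top Z: go to t, push DZ → (t, aaaa, DZ)
  read a, top D: go to t, push D → (t, aaa, DZ)
  read a, top D: go to t, push D → (t, aa, DZ)
  read a, top D: go to t, push D → (t, a, DZ)
  read a, top D: go to t, push D → (t, ε, DZ)
All input consumed in state t with stack DZ.

DZ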